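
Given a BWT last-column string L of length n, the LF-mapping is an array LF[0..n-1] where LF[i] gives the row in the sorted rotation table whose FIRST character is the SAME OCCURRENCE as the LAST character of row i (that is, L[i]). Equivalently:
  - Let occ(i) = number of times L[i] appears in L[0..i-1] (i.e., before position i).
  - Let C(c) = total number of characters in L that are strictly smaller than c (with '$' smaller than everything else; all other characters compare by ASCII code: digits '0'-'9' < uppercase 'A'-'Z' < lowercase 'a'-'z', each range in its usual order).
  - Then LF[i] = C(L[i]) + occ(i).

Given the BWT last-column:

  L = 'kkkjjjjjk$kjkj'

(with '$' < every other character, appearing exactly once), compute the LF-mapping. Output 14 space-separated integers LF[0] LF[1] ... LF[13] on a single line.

Answer: 8 9 10 1 2 3 4 5 11 0 12 6 13 7

Derivation:
Char counts: '$':1, 'j':7, 'k':6
C (first-col start): C('$')=0, C('j')=1, C('k')=8
L[0]='k': occ=0, LF[0]=C('k')+0=8+0=8
L[1]='k': occ=1, LF[1]=C('k')+1=8+1=9
L[2]='k': occ=2, LF[2]=C('k')+2=8+2=10
L[3]='j': occ=0, LF[3]=C('j')+0=1+0=1
L[4]='j': occ=1, LF[4]=C('j')+1=1+1=2
L[5]='j': occ=2, LF[5]=C('j')+2=1+2=3
L[6]='j': occ=3, LF[6]=C('j')+3=1+3=4
L[7]='j': occ=4, LF[7]=C('j')+4=1+4=5
L[8]='k': occ=3, LF[8]=C('k')+3=8+3=11
L[9]='$': occ=0, LF[9]=C('$')+0=0+0=0
L[10]='k': occ=4, LF[10]=C('k')+4=8+4=12
L[11]='j': occ=5, LF[11]=C('j')+5=1+5=6
L[12]='k': occ=5, LF[12]=C('k')+5=8+5=13
L[13]='j': occ=6, LF[13]=C('j')+6=1+6=7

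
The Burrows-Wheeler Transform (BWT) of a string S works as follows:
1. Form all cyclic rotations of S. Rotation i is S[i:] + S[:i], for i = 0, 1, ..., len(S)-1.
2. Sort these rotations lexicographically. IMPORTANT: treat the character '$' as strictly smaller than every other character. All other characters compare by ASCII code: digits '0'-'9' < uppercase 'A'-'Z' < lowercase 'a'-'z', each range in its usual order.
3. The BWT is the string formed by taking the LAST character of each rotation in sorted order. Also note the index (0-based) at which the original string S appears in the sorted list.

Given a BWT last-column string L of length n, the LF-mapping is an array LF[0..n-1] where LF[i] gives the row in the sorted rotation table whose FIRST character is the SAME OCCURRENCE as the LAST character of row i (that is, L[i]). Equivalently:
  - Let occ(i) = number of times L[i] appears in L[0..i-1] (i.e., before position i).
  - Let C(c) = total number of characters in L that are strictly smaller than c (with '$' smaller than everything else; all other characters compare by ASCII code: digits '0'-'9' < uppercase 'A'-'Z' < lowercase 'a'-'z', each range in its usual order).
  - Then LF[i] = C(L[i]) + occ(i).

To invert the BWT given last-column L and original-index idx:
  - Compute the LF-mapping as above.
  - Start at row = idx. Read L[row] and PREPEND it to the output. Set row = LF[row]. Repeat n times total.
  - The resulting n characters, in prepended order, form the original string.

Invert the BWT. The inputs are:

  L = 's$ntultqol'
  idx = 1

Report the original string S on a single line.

LF mapping: 6 0 3 7 9 1 8 5 4 2
Walk LF starting at row 1, prepending L[row]:
  step 1: row=1, L[1]='$', prepend. Next row=LF[1]=0
  step 2: row=0, L[0]='s', prepend. Next row=LF[0]=6
  step 3: row=6, L[6]='t', prepend. Next row=LF[6]=8
  step 4: row=8, L[8]='o', prepend. Next row=LF[8]=4
  step 5: row=4, L[4]='u', prepend. Next row=LF[4]=9
  step 6: row=9, L[9]='l', prepend. Next row=LF[9]=2
  step 7: row=2, L[2]='n', prepend. Next row=LF[2]=3
  step 8: row=3, L[3]='t', prepend. Next row=LF[3]=7
  step 9: row=7, L[7]='q', prepend. Next row=LF[7]=5
  step 10: row=5, L[5]='l', prepend. Next row=LF[5]=1
Reversed output: lqtnluots$

Answer: lqtnluots$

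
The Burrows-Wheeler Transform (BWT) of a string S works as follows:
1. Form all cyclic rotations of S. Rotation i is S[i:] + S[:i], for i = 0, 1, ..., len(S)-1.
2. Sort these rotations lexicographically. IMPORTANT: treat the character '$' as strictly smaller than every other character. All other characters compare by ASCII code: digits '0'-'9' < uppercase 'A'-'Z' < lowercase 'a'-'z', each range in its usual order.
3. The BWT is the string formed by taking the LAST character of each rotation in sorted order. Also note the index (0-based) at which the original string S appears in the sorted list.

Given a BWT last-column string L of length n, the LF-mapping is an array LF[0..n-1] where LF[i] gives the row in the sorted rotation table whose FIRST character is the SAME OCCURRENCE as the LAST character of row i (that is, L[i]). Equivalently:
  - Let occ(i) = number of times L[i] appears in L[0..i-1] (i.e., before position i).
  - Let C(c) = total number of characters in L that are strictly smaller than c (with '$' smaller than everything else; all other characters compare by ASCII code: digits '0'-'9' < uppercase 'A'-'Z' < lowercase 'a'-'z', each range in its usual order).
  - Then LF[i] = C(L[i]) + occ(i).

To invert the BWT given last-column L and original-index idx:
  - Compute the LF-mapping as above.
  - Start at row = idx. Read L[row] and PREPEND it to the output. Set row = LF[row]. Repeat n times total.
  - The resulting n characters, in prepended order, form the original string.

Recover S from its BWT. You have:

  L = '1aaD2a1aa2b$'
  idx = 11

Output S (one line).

LF mapping: 1 6 7 5 3 8 2 9 10 4 11 0
Walk LF starting at row 11, prepending L[row]:
  step 1: row=11, L[11]='$', prepend. Next row=LF[11]=0
  step 2: row=0, L[0]='1', prepend. Next row=LF[0]=1
  step 3: row=1, L[1]='a', prepend. Next row=LF[1]=6
  step 4: row=6, L[6]='1', prepend. Next row=LF[6]=2
  step 5: row=2, L[2]='a', prepend. Next row=LF[2]=7
  step 6: row=7, L[7]='a', prepend. Next row=LF[7]=9
  step 7: row=9, L[9]='2', prepend. Next row=LF[9]=4
  step 8: row=4, L[4]='2', prepend. Next row=LF[4]=3
  step 9: row=3, L[3]='D', prepend. Next row=LF[3]=5
  step 10: row=5, L[5]='a', prepend. Next row=LF[5]=8
  step 11: row=8, L[8]='a', prepend. Next row=LF[8]=10
  step 12: row=10, L[10]='b', prepend. Next row=LF[10]=11
Reversed output: baaD22aa1a1$

Answer: baaD22aa1a1$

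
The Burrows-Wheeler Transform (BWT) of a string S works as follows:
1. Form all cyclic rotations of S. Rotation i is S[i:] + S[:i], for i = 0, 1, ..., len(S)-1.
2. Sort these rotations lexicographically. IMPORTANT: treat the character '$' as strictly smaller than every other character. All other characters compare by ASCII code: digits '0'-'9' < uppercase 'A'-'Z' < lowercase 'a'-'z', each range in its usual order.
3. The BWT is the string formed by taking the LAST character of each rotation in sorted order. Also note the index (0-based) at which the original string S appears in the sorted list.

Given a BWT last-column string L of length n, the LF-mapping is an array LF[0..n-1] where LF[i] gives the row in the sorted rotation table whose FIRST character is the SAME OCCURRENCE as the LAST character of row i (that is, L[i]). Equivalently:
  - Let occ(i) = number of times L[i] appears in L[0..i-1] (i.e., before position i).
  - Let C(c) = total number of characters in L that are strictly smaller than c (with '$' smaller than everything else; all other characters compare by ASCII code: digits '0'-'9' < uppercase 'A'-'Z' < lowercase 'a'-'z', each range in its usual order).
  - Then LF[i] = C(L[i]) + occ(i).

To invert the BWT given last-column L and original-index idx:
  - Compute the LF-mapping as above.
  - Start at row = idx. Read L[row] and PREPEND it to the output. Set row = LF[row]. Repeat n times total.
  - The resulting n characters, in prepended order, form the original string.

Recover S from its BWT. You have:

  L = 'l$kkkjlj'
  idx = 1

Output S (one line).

Answer: jkkkjll$

Derivation:
LF mapping: 6 0 3 4 5 1 7 2
Walk LF starting at row 1, prepending L[row]:
  step 1: row=1, L[1]='$', prepend. Next row=LF[1]=0
  step 2: row=0, L[0]='l', prepend. Next row=LF[0]=6
  step 3: row=6, L[6]='l', prepend. Next row=LF[6]=7
  step 4: row=7, L[7]='j', prepend. Next row=LF[7]=2
  step 5: row=2, L[2]='k', prepend. Next row=LF[2]=3
  step 6: row=3, L[3]='k', prepend. Next row=LF[3]=4
  step 7: row=4, L[4]='k', prepend. Next row=LF[4]=5
  step 8: row=5, L[5]='j', prepend. Next row=LF[5]=1
Reversed output: jkkkjll$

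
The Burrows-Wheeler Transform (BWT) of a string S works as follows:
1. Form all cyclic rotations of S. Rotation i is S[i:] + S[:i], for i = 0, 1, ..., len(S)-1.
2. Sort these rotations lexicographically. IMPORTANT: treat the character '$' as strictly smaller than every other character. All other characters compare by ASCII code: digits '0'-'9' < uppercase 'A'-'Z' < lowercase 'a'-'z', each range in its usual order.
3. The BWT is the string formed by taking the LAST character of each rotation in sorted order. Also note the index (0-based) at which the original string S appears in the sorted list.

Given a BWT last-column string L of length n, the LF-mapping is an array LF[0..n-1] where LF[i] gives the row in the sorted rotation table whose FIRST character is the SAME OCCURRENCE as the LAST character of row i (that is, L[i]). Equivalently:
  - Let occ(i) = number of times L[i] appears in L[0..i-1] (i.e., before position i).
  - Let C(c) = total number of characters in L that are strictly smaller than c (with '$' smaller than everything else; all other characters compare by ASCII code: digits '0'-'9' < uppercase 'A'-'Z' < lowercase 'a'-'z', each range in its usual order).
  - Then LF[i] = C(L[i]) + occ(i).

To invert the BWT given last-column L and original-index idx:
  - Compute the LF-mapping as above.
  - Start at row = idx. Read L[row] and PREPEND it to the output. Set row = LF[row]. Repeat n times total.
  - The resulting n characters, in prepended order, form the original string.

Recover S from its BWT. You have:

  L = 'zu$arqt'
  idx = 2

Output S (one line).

Answer: quartz$

Derivation:
LF mapping: 6 5 0 1 3 2 4
Walk LF starting at row 2, prepending L[row]:
  step 1: row=2, L[2]='$', prepend. Next row=LF[2]=0
  step 2: row=0, L[0]='z', prepend. Next row=LF[0]=6
  step 3: row=6, L[6]='t', prepend. Next row=LF[6]=4
  step 4: row=4, L[4]='r', prepend. Next row=LF[4]=3
  step 5: row=3, L[3]='a', prepend. Next row=LF[3]=1
  step 6: row=1, L[1]='u', prepend. Next row=LF[1]=5
  step 7: row=5, L[5]='q', prepend. Next row=LF[5]=2
Reversed output: quartz$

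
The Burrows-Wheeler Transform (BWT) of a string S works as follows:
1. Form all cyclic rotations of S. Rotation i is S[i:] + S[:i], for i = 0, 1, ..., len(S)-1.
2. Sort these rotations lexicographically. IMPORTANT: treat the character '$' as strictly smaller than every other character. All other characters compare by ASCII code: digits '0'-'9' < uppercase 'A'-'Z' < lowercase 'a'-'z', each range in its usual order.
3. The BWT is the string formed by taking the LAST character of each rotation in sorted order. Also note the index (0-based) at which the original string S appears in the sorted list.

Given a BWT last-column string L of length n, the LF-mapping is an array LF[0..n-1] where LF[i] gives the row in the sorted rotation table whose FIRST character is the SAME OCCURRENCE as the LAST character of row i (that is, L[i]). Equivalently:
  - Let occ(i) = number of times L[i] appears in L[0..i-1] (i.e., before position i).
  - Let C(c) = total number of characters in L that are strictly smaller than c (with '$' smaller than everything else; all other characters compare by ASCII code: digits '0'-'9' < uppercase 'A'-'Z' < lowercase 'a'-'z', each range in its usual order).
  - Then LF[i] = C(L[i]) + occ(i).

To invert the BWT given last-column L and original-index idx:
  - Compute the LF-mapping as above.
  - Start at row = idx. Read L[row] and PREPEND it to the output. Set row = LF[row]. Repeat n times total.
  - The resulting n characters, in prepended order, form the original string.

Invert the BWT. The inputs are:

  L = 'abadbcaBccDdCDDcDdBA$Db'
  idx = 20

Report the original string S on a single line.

Answer: dBcDdaBDbCaDbAcbdcDcDa$

Derivation:
LF mapping: 10 13 11 20 14 16 12 2 17 18 5 21 4 6 7 19 8 22 3 1 0 9 15
Walk LF starting at row 20, prepending L[row]:
  step 1: row=20, L[20]='$', prepend. Next row=LF[20]=0
  step 2: row=0, L[0]='a', prepend. Next row=LF[0]=10
  step 3: row=10, L[10]='D', prepend. Next row=LF[10]=5
  step 4: row=5, L[5]='c', prepend. Next row=LF[5]=16
  step 5: row=16, L[16]='D', prepend. Next row=LF[16]=8
  step 6: row=8, L[8]='c', prepend. Next row=LF[8]=17
  step 7: row=17, L[17]='d', prepend. Next row=LF[17]=22
  step 8: row=22, L[22]='b', prepend. Next row=LF[22]=15
  step 9: row=15, L[15]='c', prepend. Next row=LF[15]=19
  step 10: row=19, L[19]='A', prepend. Next row=LF[19]=1
  step 11: row=1, L[1]='b', prepend. Next row=LF[1]=13
  step 12: row=13, L[13]='D', prepend. Next row=LF[13]=6
  step 13: row=6, L[6]='a', prepend. Next row=LF[6]=12
  step 14: row=12, L[12]='C', prepend. Next row=LF[12]=4
  step 15: row=4, L[4]='b', prepend. Next row=LF[4]=14
  step 16: row=14, L[14]='D', prepend. Next row=LF[14]=7
  step 17: row=7, L[7]='B', prepend. Next row=LF[7]=2
  step 18: row=2, L[2]='a', prepend. Next row=LF[2]=11
  step 19: row=11, L[11]='d', prepend. Next row=LF[11]=21
  step 20: row=21, L[21]='D', prepend. Next row=LF[21]=9
  step 21: row=9, L[9]='c', prepend. Next row=LF[9]=18
  step 22: row=18, L[18]='B', prepend. Next row=LF[18]=3
  step 23: row=3, L[3]='d', prepend. Next row=LF[3]=20
Reversed output: dBcDdaBDbCaDbAcbdcDcDa$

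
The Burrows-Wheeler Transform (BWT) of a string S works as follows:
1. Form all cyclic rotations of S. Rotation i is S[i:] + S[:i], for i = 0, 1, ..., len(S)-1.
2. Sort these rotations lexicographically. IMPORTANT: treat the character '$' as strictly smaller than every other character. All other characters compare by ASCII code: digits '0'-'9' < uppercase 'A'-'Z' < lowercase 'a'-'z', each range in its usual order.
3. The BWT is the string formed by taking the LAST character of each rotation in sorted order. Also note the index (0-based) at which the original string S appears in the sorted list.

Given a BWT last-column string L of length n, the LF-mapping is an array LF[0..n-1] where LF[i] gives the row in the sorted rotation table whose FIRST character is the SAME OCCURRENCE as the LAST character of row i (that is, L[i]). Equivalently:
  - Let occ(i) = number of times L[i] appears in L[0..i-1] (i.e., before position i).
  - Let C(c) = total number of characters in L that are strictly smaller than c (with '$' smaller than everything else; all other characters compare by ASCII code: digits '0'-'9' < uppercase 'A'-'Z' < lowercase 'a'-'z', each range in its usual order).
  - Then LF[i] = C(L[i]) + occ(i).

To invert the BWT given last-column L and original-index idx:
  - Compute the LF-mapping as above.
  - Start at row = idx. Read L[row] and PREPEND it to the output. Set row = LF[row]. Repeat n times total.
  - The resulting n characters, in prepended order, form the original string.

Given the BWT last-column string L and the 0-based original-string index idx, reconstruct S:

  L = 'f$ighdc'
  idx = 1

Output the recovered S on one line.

Answer: cidhgf$

Derivation:
LF mapping: 3 0 6 4 5 2 1
Walk LF starting at row 1, prepending L[row]:
  step 1: row=1, L[1]='$', prepend. Next row=LF[1]=0
  step 2: row=0, L[0]='f', prepend. Next row=LF[0]=3
  step 3: row=3, L[3]='g', prepend. Next row=LF[3]=4
  step 4: row=4, L[4]='h', prepend. Next row=LF[4]=5
  step 5: row=5, L[5]='d', prepend. Next row=LF[5]=2
  step 6: row=2, L[2]='i', prepend. Next row=LF[2]=6
  step 7: row=6, L[6]='c', prepend. Next row=LF[6]=1
Reversed output: cidhgf$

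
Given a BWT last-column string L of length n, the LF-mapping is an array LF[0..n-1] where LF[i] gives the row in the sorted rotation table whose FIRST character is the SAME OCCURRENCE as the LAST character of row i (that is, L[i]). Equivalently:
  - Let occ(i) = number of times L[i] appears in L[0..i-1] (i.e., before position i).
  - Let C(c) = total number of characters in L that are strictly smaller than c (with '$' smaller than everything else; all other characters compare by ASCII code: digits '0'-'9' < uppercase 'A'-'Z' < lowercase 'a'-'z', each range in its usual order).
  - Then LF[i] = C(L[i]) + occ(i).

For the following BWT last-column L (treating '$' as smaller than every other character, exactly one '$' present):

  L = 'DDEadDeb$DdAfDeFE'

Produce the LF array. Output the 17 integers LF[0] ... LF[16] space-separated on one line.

Answer: 2 3 7 10 12 4 14 11 0 5 13 1 16 6 15 9 8

Derivation:
Char counts: '$':1, 'A':1, 'D':5, 'E':2, 'F':1, 'a':1, 'b':1, 'd':2, 'e':2, 'f':1
C (first-col start): C('$')=0, C('A')=1, C('D')=2, C('E')=7, C('F')=9, C('a')=10, C('b')=11, C('d')=12, C('e')=14, C('f')=16
L[0]='D': occ=0, LF[0]=C('D')+0=2+0=2
L[1]='D': occ=1, LF[1]=C('D')+1=2+1=3
L[2]='E': occ=0, LF[2]=C('E')+0=7+0=7
L[3]='a': occ=0, LF[3]=C('a')+0=10+0=10
L[4]='d': occ=0, LF[4]=C('d')+0=12+0=12
L[5]='D': occ=2, LF[5]=C('D')+2=2+2=4
L[6]='e': occ=0, LF[6]=C('e')+0=14+0=14
L[7]='b': occ=0, LF[7]=C('b')+0=11+0=11
L[8]='$': occ=0, LF[8]=C('$')+0=0+0=0
L[9]='D': occ=3, LF[9]=C('D')+3=2+3=5
L[10]='d': occ=1, LF[10]=C('d')+1=12+1=13
L[11]='A': occ=0, LF[11]=C('A')+0=1+0=1
L[12]='f': occ=0, LF[12]=C('f')+0=16+0=16
L[13]='D': occ=4, LF[13]=C('D')+4=2+4=6
L[14]='e': occ=1, LF[14]=C('e')+1=14+1=15
L[15]='F': occ=0, LF[15]=C('F')+0=9+0=9
L[16]='E': occ=1, LF[16]=C('E')+1=7+1=8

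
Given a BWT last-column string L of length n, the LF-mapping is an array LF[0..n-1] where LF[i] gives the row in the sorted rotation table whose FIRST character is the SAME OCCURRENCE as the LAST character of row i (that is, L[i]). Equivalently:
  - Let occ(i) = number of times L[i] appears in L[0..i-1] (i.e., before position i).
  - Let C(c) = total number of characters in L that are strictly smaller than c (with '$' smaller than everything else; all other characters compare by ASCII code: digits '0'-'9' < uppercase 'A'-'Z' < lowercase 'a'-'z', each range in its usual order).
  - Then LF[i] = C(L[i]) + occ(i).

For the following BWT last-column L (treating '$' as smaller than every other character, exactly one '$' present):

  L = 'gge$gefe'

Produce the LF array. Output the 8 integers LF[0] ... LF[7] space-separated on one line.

Answer: 5 6 1 0 7 2 4 3

Derivation:
Char counts: '$':1, 'e':3, 'f':1, 'g':3
C (first-col start): C('$')=0, C('e')=1, C('f')=4, C('g')=5
L[0]='g': occ=0, LF[0]=C('g')+0=5+0=5
L[1]='g': occ=1, LF[1]=C('g')+1=5+1=6
L[2]='e': occ=0, LF[2]=C('e')+0=1+0=1
L[3]='$': occ=0, LF[3]=C('$')+0=0+0=0
L[4]='g': occ=2, LF[4]=C('g')+2=5+2=7
L[5]='e': occ=1, LF[5]=C('e')+1=1+1=2
L[6]='f': occ=0, LF[6]=C('f')+0=4+0=4
L[7]='e': occ=2, LF[7]=C('e')+2=1+2=3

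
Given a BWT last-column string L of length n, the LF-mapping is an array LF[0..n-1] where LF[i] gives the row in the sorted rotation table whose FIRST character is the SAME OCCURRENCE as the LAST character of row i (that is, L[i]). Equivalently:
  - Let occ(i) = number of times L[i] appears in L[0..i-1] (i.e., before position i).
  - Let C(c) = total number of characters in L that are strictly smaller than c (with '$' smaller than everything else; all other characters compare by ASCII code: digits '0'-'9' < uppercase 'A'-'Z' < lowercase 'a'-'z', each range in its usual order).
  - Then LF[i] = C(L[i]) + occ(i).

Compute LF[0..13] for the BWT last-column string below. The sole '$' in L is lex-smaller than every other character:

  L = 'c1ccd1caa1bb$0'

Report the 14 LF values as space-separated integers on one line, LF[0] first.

Answer: 9 2 10 11 13 3 12 5 6 4 7 8 0 1

Derivation:
Char counts: '$':1, '0':1, '1':3, 'a':2, 'b':2, 'c':4, 'd':1
C (first-col start): C('$')=0, C('0')=1, C('1')=2, C('a')=5, C('b')=7, C('c')=9, C('d')=13
L[0]='c': occ=0, LF[0]=C('c')+0=9+0=9
L[1]='1': occ=0, LF[1]=C('1')+0=2+0=2
L[2]='c': occ=1, LF[2]=C('c')+1=9+1=10
L[3]='c': occ=2, LF[3]=C('c')+2=9+2=11
L[4]='d': occ=0, LF[4]=C('d')+0=13+0=13
L[5]='1': occ=1, LF[5]=C('1')+1=2+1=3
L[6]='c': occ=3, LF[6]=C('c')+3=9+3=12
L[7]='a': occ=0, LF[7]=C('a')+0=5+0=5
L[8]='a': occ=1, LF[8]=C('a')+1=5+1=6
L[9]='1': occ=2, LF[9]=C('1')+2=2+2=4
L[10]='b': occ=0, LF[10]=C('b')+0=7+0=7
L[11]='b': occ=1, LF[11]=C('b')+1=7+1=8
L[12]='$': occ=0, LF[12]=C('$')+0=0+0=0
L[13]='0': occ=0, LF[13]=C('0')+0=1+0=1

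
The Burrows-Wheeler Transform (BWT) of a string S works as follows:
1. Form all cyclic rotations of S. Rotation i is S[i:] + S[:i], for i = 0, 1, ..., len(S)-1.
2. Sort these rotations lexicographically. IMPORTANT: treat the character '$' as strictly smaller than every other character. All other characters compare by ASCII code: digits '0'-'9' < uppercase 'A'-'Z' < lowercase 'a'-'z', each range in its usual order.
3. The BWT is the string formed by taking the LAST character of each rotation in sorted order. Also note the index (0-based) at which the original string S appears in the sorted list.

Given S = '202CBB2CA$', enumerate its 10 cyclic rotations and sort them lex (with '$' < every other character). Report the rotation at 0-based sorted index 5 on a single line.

All 10 rotations (rotation i = S[i:]+S[:i]):
  rot[0] = 202CBB2CA$
  rot[1] = 02CBB2CA$2
  rot[2] = 2CBB2CA$20
  rot[3] = CBB2CA$202
  rot[4] = BB2CA$202C
  rot[5] = B2CA$202CB
  rot[6] = 2CA$202CBB
  rot[7] = CA$202CBB2
  rot[8] = A$202CBB2C
  rot[9] = $202CBB2CA
Sorted (with $ < everything):
  sorted[0] = $202CBB2CA
  sorted[1] = 02CBB2CA$2
  sorted[2] = 202CBB2CA$
  sorted[3] = 2CA$202CBB
  sorted[4] = 2CBB2CA$20
  sorted[5] = A$202CBB2C
  sorted[6] = B2CA$202CB
  sorted[7] = BB2CA$202C
  sorted[8] = CA$202CBB2
  sorted[9] = CBB2CA$202
sorted[5] = A$202CBB2C

Answer: A$202CBB2C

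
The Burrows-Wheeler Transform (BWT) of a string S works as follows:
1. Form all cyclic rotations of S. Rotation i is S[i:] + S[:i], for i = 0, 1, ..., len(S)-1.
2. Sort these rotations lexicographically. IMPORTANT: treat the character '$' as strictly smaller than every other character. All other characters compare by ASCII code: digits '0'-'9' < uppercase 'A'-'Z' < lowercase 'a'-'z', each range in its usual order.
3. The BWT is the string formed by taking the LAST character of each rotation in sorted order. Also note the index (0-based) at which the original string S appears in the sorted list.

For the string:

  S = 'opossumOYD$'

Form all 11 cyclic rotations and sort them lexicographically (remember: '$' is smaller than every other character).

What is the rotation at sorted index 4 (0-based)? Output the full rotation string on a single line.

All 11 rotations (rotation i = S[i:]+S[:i]):
  rot[0] = opossumOYD$
  rot[1] = possumOYD$o
  rot[2] = ossumOYD$op
  rot[3] = ssumOYD$opo
  rot[4] = sumOYD$opos
  rot[5] = umOYD$oposs
  rot[6] = mOYD$opossu
  rot[7] = OYD$opossum
  rot[8] = YD$opossumO
  rot[9] = D$opossumOY
  rot[10] = $opossumOYD
Sorted (with $ < everything):
  sorted[0] = $opossumOYD
  sorted[1] = D$opossumOY
  sorted[2] = OYD$opossum
  sorted[3] = YD$opossumO
  sorted[4] = mOYD$opossu
  sorted[5] = opossumOYD$
  sorted[6] = ossumOYD$op
  sorted[7] = possumOYD$o
  sorted[8] = ssumOYD$opo
  sorted[9] = sumOYD$opos
  sorted[10] = umOYD$oposs
sorted[4] = mOYD$opossu

Answer: mOYD$opossu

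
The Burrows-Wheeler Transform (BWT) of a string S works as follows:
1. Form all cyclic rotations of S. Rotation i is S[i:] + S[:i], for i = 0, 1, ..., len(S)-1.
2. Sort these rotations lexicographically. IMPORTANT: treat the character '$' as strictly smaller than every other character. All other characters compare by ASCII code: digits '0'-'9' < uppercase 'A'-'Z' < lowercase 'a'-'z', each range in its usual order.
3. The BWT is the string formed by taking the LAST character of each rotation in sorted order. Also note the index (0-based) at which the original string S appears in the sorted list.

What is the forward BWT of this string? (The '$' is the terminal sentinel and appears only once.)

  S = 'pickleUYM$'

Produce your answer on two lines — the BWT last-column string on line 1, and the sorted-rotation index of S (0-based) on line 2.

Answer: MYeUilpck$
9

Derivation:
All 10 rotations (rotation i = S[i:]+S[:i]):
  rot[0] = pickleUYM$
  rot[1] = ickleUYM$p
  rot[2] = ckleUYM$pi
  rot[3] = kleUYM$pic
  rot[4] = leUYM$pick
  rot[5] = eUYM$pickl
  rot[6] = UYM$pickle
  rot[7] = YM$pickleU
  rot[8] = M$pickleUY
  rot[9] = $pickleUYM
Sorted (with $ < everything):
  sorted[0] = $pickleUYM  (last char: 'M')
  sorted[1] = M$pickleUY  (last char: 'Y')
  sorted[2] = UYM$pickle  (last char: 'e')
  sorted[3] = YM$pickleU  (last char: 'U')
  sorted[4] = ckleUYM$pi  (last char: 'i')
  sorted[5] = eUYM$pickl  (last char: 'l')
  sorted[6] = ickleUYM$p  (last char: 'p')
  sorted[7] = kleUYM$pic  (last char: 'c')
  sorted[8] = leUYM$pick  (last char: 'k')
  sorted[9] = pickleUYM$  (last char: '$')
Last column: MYeUilpck$
Original string S is at sorted index 9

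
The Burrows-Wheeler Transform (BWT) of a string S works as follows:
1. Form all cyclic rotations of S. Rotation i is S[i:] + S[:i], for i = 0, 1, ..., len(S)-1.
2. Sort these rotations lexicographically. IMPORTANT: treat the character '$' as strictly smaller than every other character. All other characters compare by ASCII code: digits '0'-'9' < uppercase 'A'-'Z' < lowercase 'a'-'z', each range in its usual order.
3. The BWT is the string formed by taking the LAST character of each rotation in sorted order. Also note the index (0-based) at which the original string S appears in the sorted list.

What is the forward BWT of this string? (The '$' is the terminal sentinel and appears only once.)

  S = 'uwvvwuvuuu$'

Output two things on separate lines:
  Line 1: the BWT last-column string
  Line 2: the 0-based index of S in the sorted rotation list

All 11 rotations (rotation i = S[i:]+S[:i]):
  rot[0] = uwvvwuvuuu$
  rot[1] = wvvwuvuuu$u
  rot[2] = vvwuvuuu$uw
  rot[3] = vwuvuuu$uwv
  rot[4] = wuvuuu$uwvv
  rot[5] = uvuuu$uwvvw
  rot[6] = vuuu$uwvvwu
  rot[7] = uuu$uwvvwuv
  rot[8] = uu$uwvvwuvu
  rot[9] = u$uwvvwuvuu
  rot[10] = $uwvvwuvuuu
Sorted (with $ < everything):
  sorted[0] = $uwvvwuvuuu  (last char: 'u')
  sorted[1] = u$uwvvwuvuu  (last char: 'u')
  sorted[2] = uu$uwvvwuvu  (last char: 'u')
  sorted[3] = uuu$uwvvwuv  (last char: 'v')
  sorted[4] = uvuuu$uwvvw  (last char: 'w')
  sorted[5] = uwvvwuvuuu$  (last char: '$')
  sorted[6] = vuuu$uwvvwu  (last char: 'u')
  sorted[7] = vvwuvuuu$uw  (last char: 'w')
  sorted[8] = vwuvuuu$uwv  (last char: 'v')
  sorted[9] = wuvuuu$uwvv  (last char: 'v')
  sorted[10] = wvvwuvuuu$u  (last char: 'u')
Last column: uuuvw$uwvvu
Original string S is at sorted index 5

Answer: uuuvw$uwvvu
5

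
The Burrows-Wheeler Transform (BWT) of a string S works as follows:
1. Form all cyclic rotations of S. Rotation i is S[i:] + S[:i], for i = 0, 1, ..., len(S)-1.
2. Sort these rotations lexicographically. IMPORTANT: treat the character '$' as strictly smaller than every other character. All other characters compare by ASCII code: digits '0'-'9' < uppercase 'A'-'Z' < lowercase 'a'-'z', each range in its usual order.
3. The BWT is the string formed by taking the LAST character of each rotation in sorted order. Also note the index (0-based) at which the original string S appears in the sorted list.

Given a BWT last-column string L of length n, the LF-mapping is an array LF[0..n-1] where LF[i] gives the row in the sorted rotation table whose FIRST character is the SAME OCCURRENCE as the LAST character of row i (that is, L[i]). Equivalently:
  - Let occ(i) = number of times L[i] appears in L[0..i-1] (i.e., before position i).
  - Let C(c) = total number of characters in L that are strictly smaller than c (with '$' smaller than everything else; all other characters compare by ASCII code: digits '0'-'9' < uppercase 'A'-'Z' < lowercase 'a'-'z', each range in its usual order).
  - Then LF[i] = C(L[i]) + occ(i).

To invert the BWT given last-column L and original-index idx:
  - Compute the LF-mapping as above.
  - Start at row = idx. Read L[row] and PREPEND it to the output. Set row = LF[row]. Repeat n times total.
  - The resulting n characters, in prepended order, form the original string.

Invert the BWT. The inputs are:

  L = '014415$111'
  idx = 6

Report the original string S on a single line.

Answer: 151411410$

Derivation:
LF mapping: 1 2 7 8 3 9 0 4 5 6
Walk LF starting at row 6, prepending L[row]:
  step 1: row=6, L[6]='$', prepend. Next row=LF[6]=0
  step 2: row=0, L[0]='0', prepend. Next row=LF[0]=1
  step 3: row=1, L[1]='1', prepend. Next row=LF[1]=2
  step 4: row=2, L[2]='4', prepend. Next row=LF[2]=7
  step 5: row=7, L[7]='1', prepend. Next row=LF[7]=4
  step 6: row=4, L[4]='1', prepend. Next row=LF[4]=3
  step 7: row=3, L[3]='4', prepend. Next row=LF[3]=8
  step 8: row=8, L[8]='1', prepend. Next row=LF[8]=5
  step 9: row=5, L[5]='5', prepend. Next row=LF[5]=9
  step 10: row=9, L[9]='1', prepend. Next row=LF[9]=6
Reversed output: 151411410$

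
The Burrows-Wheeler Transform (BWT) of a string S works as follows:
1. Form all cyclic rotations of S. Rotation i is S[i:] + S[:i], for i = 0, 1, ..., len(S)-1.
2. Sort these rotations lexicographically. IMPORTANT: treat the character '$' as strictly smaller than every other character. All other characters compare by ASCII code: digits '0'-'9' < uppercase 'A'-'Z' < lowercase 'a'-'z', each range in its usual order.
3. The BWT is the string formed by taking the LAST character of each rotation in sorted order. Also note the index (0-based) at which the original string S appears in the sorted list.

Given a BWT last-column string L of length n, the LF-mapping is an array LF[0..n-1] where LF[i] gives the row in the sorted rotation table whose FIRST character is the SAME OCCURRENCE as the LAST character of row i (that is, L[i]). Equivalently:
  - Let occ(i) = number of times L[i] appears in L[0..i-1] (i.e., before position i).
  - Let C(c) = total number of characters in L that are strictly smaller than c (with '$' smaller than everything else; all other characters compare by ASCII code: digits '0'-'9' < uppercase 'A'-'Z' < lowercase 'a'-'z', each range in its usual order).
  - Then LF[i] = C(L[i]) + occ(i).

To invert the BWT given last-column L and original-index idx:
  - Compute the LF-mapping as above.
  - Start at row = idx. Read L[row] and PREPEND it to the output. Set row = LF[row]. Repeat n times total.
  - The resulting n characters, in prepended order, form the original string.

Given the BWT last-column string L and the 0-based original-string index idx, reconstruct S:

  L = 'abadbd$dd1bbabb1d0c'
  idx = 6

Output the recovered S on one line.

LF mapping: 4 7 5 14 8 15 0 16 17 2 9 10 6 11 12 3 18 1 13
Walk LF starting at row 6, prepending L[row]:
  step 1: row=6, L[6]='$', prepend. Next row=LF[6]=0
  step 2: row=0, L[0]='a', prepend. Next row=LF[0]=4
  step 3: row=4, L[4]='b', prepend. Next row=LF[4]=8
  step 4: row=8, L[8]='d', prepend. Next row=LF[8]=17
  step 5: row=17, L[17]='0', prepend. Next row=LF[17]=1
  step 6: row=1, L[1]='b', prepend. Next row=LF[1]=7
  step 7: row=7, L[7]='d', prepend. Next row=LF[7]=16
  step 8: row=16, L[16]='d', prepend. Next row=LF[16]=18
  step 9: row=18, L[18]='c', prepend. Next row=LF[18]=13
  step 10: row=13, L[13]='b', prepend. Next row=LF[13]=11
  step 11: row=11, L[11]='b', prepend. Next row=LF[11]=10
  step 12: row=10, L[10]='b', prepend. Next row=LF[10]=9
  step 13: row=9, L[9]='1', prepend. Next row=LF[9]=2
  step 14: row=2, L[2]='a', prepend. Next row=LF[2]=5
  step 15: row=5, L[5]='d', prepend. Next row=LF[5]=15
  step 16: row=15, L[15]='1', prepend. Next row=LF[15]=3
  step 17: row=3, L[3]='d', prepend. Next row=LF[3]=14
  step 18: row=14, L[14]='b', prepend. Next row=LF[14]=12
  step 19: row=12, L[12]='a', prepend. Next row=LF[12]=6
Reversed output: abd1da1bbbcddb0dba$

Answer: abd1da1bbbcddb0dba$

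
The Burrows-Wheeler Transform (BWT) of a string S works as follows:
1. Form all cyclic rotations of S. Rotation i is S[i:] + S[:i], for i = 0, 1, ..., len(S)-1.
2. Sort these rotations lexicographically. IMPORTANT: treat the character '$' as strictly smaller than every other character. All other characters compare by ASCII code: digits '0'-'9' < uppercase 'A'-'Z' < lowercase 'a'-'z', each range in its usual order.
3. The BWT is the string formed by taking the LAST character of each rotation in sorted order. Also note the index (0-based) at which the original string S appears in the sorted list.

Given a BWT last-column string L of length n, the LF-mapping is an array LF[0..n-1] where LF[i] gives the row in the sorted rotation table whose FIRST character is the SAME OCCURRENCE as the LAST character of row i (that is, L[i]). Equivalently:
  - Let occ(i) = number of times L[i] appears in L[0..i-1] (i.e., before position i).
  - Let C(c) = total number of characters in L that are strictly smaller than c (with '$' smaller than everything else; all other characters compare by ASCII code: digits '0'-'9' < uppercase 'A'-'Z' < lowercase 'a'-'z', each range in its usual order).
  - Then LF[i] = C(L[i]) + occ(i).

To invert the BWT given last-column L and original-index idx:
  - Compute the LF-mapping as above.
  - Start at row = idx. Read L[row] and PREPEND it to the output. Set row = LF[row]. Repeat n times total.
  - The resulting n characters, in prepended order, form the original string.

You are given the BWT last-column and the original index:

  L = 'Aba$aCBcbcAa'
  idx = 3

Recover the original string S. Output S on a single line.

Answer: BaCaAcacbbA$

Derivation:
LF mapping: 1 8 5 0 6 4 3 10 9 11 2 7
Walk LF starting at row 3, prepending L[row]:
  step 1: row=3, L[3]='$', prepend. Next row=LF[3]=0
  step 2: row=0, L[0]='A', prepend. Next row=LF[0]=1
  step 3: row=1, L[1]='b', prepend. Next row=LF[1]=8
  step 4: row=8, L[8]='b', prepend. Next row=LF[8]=9
  step 5: row=9, L[9]='c', prepend. Next row=LF[9]=11
  step 6: row=11, L[11]='a', prepend. Next row=LF[11]=7
  step 7: row=7, L[7]='c', prepend. Next row=LF[7]=10
  step 8: row=10, L[10]='A', prepend. Next row=LF[10]=2
  step 9: row=2, L[2]='a', prepend. Next row=LF[2]=5
  step 10: row=5, L[5]='C', prepend. Next row=LF[5]=4
  step 11: row=4, L[4]='a', prepend. Next row=LF[4]=6
  step 12: row=6, L[6]='B', prepend. Next row=LF[6]=3
Reversed output: BaCaAcacbbA$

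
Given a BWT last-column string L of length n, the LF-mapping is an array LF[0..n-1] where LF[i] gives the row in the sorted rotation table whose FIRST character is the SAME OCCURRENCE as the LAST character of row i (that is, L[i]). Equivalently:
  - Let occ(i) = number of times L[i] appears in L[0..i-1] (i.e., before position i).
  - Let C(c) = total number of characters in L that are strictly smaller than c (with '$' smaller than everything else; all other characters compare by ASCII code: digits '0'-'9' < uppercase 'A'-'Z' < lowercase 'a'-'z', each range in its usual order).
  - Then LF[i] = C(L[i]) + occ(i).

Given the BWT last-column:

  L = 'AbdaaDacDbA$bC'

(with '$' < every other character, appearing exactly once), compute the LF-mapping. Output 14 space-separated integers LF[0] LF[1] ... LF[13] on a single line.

Char counts: '$':1, 'A':2, 'C':1, 'D':2, 'a':3, 'b':3, 'c':1, 'd':1
C (first-col start): C('$')=0, C('A')=1, C('C')=3, C('D')=4, C('a')=6, C('b')=9, C('c')=12, C('d')=13
L[0]='A': occ=0, LF[0]=C('A')+0=1+0=1
L[1]='b': occ=0, LF[1]=C('b')+0=9+0=9
L[2]='d': occ=0, LF[2]=C('d')+0=13+0=13
L[3]='a': occ=0, LF[3]=C('a')+0=6+0=6
L[4]='a': occ=1, LF[4]=C('a')+1=6+1=7
L[5]='D': occ=0, LF[5]=C('D')+0=4+0=4
L[6]='a': occ=2, LF[6]=C('a')+2=6+2=8
L[7]='c': occ=0, LF[7]=C('c')+0=12+0=12
L[8]='D': occ=1, LF[8]=C('D')+1=4+1=5
L[9]='b': occ=1, LF[9]=C('b')+1=9+1=10
L[10]='A': occ=1, LF[10]=C('A')+1=1+1=2
L[11]='$': occ=0, LF[11]=C('$')+0=0+0=0
L[12]='b': occ=2, LF[12]=C('b')+2=9+2=11
L[13]='C': occ=0, LF[13]=C('C')+0=3+0=3

Answer: 1 9 13 6 7 4 8 12 5 10 2 0 11 3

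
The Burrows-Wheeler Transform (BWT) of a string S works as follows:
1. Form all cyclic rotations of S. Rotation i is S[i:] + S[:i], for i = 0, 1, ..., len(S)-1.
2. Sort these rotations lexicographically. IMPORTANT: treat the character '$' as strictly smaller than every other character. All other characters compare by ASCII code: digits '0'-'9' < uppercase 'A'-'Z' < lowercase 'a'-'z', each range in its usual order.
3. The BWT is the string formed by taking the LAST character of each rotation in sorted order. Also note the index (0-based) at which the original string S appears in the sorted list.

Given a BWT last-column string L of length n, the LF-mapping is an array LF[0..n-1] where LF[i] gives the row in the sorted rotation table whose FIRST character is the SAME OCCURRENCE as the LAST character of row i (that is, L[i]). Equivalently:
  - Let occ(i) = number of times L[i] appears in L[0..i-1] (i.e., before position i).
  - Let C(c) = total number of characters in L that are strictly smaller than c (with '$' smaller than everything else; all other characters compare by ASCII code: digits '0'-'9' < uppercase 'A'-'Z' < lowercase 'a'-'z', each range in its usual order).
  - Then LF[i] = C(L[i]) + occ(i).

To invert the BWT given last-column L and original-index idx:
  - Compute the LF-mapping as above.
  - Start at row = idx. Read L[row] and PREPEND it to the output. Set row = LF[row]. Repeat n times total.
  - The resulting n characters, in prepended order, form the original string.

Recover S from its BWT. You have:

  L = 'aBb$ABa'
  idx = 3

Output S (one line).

Answer: BabBAa$

Derivation:
LF mapping: 4 2 6 0 1 3 5
Walk LF starting at row 3, prepending L[row]:
  step 1: row=3, L[3]='$', prepend. Next row=LF[3]=0
  step 2: row=0, L[0]='a', prepend. Next row=LF[0]=4
  step 3: row=4, L[4]='A', prepend. Next row=LF[4]=1
  step 4: row=1, L[1]='B', prepend. Next row=LF[1]=2
  step 5: row=2, L[2]='b', prepend. Next row=LF[2]=6
  step 6: row=6, L[6]='a', prepend. Next row=LF[6]=5
  step 7: row=5, L[5]='B', prepend. Next row=LF[5]=3
Reversed output: BabBAa$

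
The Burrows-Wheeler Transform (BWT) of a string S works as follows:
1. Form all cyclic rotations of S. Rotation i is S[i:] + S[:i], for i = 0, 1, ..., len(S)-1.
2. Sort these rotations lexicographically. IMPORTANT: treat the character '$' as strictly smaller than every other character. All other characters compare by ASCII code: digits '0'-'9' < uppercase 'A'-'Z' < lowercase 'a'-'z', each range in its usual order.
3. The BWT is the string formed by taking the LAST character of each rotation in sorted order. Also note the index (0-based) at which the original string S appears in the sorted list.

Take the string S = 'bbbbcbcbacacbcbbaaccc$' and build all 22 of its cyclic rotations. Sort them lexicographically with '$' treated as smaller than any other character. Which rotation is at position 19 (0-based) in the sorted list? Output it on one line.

All 22 rotations (rotation i = S[i:]+S[:i]):
  rot[0] = bbbbcbcbacacbcbbaaccc$
  rot[1] = bbbcbcbacacbcbbaaccc$b
  rot[2] = bbcbcbacacbcbbaaccc$bb
  rot[3] = bcbcbacacbcbbaaccc$bbb
  rot[4] = cbcbacacbcbbaaccc$bbbb
  rot[5] = bcbacacbcbbaaccc$bbbbc
  rot[6] = cbacacbcbbaaccc$bbbbcb
  rot[7] = bacacbcbbaaccc$bbbbcbc
  rot[8] = acacbcbbaaccc$bbbbcbcb
  rot[9] = cacbcbbaaccc$bbbbcbcba
  rot[10] = acbcbbaaccc$bbbbcbcbac
  rot[11] = cbcbbaaccc$bbbbcbcbaca
  rot[12] = bcbbaaccc$bbbbcbcbacac
  rot[13] = cbbaaccc$bbbbcbcbacacb
  rot[14] = bbaaccc$bbbbcbcbacacbc
  rot[15] = baaccc$bbbbcbcbacacbcb
  rot[16] = aaccc$bbbbcbcbacacbcbb
  rot[17] = accc$bbbbcbcbacacbcbba
  rot[18] = ccc$bbbbcbcbacacbcbbaa
  rot[19] = cc$bbbbcbcbacacbcbbaac
  rot[20] = c$bbbbcbcbacacbcbbaacc
  rot[21] = $bbbbcbcbacacbcbbaaccc
Sorted (with $ < everything):
  sorted[0] = $bbbbcbcbacacbcbbaaccc
  sorted[1] = aaccc$bbbbcbcbacacbcbb
  sorted[2] = acacbcbbaaccc$bbbbcbcb
  sorted[3] = acbcbbaaccc$bbbbcbcbac
  sorted[4] = accc$bbbbcbcbacacbcbba
  sorted[5] = baaccc$bbbbcbcbacacbcb
  sorted[6] = bacacbcbbaaccc$bbbbcbc
  sorted[7] = bbaaccc$bbbbcbcbacacbc
  sorted[8] = bbbbcbcbacacbcbbaaccc$
  sorted[9] = bbbcbcbacacbcbbaaccc$b
  sorted[10] = bbcbcbacacbcbbaaccc$bb
  sorted[11] = bcbacacbcbbaaccc$bbbbc
  sorted[12] = bcbbaaccc$bbbbcbcbacac
  sorted[13] = bcbcbacacbcbbaaccc$bbb
  sorted[14] = c$bbbbcbcbacacbcbbaacc
  sorted[15] = cacbcbbaaccc$bbbbcbcba
  sorted[16] = cbacacbcbbaaccc$bbbbcb
  sorted[17] = cbbaaccc$bbbbcbcbacacb
  sorted[18] = cbcbacacbcbbaaccc$bbbb
  sorted[19] = cbcbbaaccc$bbbbcbcbaca
  sorted[20] = cc$bbbbcbcbacacbcbbaac
  sorted[21] = ccc$bbbbcbcbacacbcbbaa
sorted[19] = cbcbbaaccc$bbbbcbcbaca

Answer: cbcbbaaccc$bbbbcbcbaca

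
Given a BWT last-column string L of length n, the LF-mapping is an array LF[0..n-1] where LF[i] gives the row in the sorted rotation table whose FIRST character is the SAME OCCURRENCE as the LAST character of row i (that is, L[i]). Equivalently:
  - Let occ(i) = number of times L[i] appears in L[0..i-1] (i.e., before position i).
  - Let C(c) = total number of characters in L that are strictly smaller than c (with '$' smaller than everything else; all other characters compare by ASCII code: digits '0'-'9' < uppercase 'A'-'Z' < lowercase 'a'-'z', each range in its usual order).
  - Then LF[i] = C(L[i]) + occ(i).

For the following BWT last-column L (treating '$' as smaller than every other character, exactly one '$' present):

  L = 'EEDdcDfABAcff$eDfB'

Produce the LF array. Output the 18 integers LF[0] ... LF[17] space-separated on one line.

Char counts: '$':1, 'A':2, 'B':2, 'D':3, 'E':2, 'c':2, 'd':1, 'e':1, 'f':4
C (first-col start): C('$')=0, C('A')=1, C('B')=3, C('D')=5, C('E')=8, C('c')=10, C('d')=12, C('e')=13, C('f')=14
L[0]='E': occ=0, LF[0]=C('E')+0=8+0=8
L[1]='E': occ=1, LF[1]=C('E')+1=8+1=9
L[2]='D': occ=0, LF[2]=C('D')+0=5+0=5
L[3]='d': occ=0, LF[3]=C('d')+0=12+0=12
L[4]='c': occ=0, LF[4]=C('c')+0=10+0=10
L[5]='D': occ=1, LF[5]=C('D')+1=5+1=6
L[6]='f': occ=0, LF[6]=C('f')+0=14+0=14
L[7]='A': occ=0, LF[7]=C('A')+0=1+0=1
L[8]='B': occ=0, LF[8]=C('B')+0=3+0=3
L[9]='A': occ=1, LF[9]=C('A')+1=1+1=2
L[10]='c': occ=1, LF[10]=C('c')+1=10+1=11
L[11]='f': occ=1, LF[11]=C('f')+1=14+1=15
L[12]='f': occ=2, LF[12]=C('f')+2=14+2=16
L[13]='$': occ=0, LF[13]=C('$')+0=0+0=0
L[14]='e': occ=0, LF[14]=C('e')+0=13+0=13
L[15]='D': occ=2, LF[15]=C('D')+2=5+2=7
L[16]='f': occ=3, LF[16]=C('f')+3=14+3=17
L[17]='B': occ=1, LF[17]=C('B')+1=3+1=4

Answer: 8 9 5 12 10 6 14 1 3 2 11 15 16 0 13 7 17 4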